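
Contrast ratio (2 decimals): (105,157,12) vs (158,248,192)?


Linearize each sRGB channel c=v/255: c/12.92 if c ≤ 0.04045 else ((c+0.055)/1.055)^2.4
L = 0.2126×R_lin + 0.7152×G_lin + 0.0722×B_lin
Color 1 (105,157,12):
  R=105: 105/255≈0.4118 > 0.04045 → ((0.4118+0.055)/1.055)^2.4 ≈ 0.14126
  G=157: 157/255≈0.6157 > 0.04045 → ((0.6157+0.055)/1.055)^2.4 ≈ 0.33716
  B=12: 12/255≈0.0471 > 0.04045 → ((0.0471+0.055)/1.055)^2.4 ≈ 0.00368
  L1 = 0.2126×0.14126 + 0.7152×0.33716 + 0.0722×0.00368 ≈ 0.27144
Color 2 (158,248,192):
  R=158: 158/255≈0.6196 > 0.04045 → ((0.6196+0.055)/1.055)^2.4 ≈ 0.34191
  G=248: 248/255≈0.9725 > 0.04045 → ((0.9725+0.055)/1.055)^2.4 ≈ 0.93869
  B=192: 192/255≈0.7529 > 0.04045 → ((0.7529+0.055)/1.055)^2.4 ≈ 0.52712
  L2 = 0.2126×0.34191 + 0.7152×0.93869 + 0.0722×0.52712 ≈ 0.78210
Lighter = 0.78210, Darker = 0.27144
Ratio = (L_lighter + 0.05) / (L_darker + 0.05)
Ratio = (0.78210 + 0.05) / (0.27144 + 0.05) = 0.83210 / 0.32144 ≈ 2.5887
Ratio ≈ 2.59:1


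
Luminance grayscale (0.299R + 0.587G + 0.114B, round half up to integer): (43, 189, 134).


Gray = 0.299×R + 0.587×G + 0.114×B
Gray = 0.299×43 + 0.587×189 + 0.114×134
Gray = 12.857 + 110.943 + 15.276
Gray = 139.076 → round half up → 139
Gray = 139


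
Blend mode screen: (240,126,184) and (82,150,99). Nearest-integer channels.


Screen: C = 255 - (255-A)×(255-B)/255, rounded to nearest integer
R: 255 - (255-240)×(255-82)/255 = 255 - 2595/255 ≈ 255 - 10.176 = 244.824 → 245
G: 255 - (255-126)×(255-150)/255 = 255 - 13545/255 ≈ 255 - 53.118 = 201.882 → 202
B: 255 - (255-184)×(255-99)/255 = 255 - 11076/255 ≈ 255 - 43.435 = 211.565 → 212
= RGB(245, 202, 212)


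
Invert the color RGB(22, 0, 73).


Invert: (255-R, 255-G, 255-B)
R: 255-22 = 233
G: 255-0 = 255
B: 255-73 = 182
= RGB(233, 255, 182)


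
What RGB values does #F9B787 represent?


F9 → 249 (R)
B7 → 183 (G)
87 → 135 (B)
= RGB(249, 183, 135)


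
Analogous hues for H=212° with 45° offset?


Base hue: 212°
Left analog: (212 - 45) mod 360 = 167°
Right analog: (212 + 45) mod 360 = 257°
Analogous hues = 167° and 257°


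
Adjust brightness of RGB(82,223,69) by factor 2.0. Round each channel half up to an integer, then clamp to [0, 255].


Multiply each channel by 2.0, round half up, clamp to [0, 255]
R: 82×2.0 = 164
G: 223×2.0 = 446 → clamp → 255
B: 69×2.0 = 138
= RGB(164, 255, 138)


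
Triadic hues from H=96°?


Triadic: equally spaced at 120° intervals
H1 = 96°
H2 = (96 + 120) mod 360 = 216°
H3 = (96 + 240) mod 360 = 336°
Triadic = 96°, 216°, 336°


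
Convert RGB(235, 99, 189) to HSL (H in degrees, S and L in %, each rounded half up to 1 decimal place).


Normalize: R'=235/255≈0.9216, G'=99/255≈0.3882, B'=189/255≈0.7412
Max=235/255, Min=99/255, Δ=Max-Min=136/255
L = (Max+Min)/2 = (235+99)/510 = 334/510 = 0.65490… → L = 65.5%
L > 0.5 → S = Δ/(2-Max-Min) = 136/(510-235-99) = 136/176 = 0.77272… → S = 77.3%
(the 1/255 factors cancel in S and H, so raw channel differences can be used)
Max is R' → H = 60 × (((G-B)/Δ) mod 6) = 60 × (((99-189)/136) mod 6)
  (-90)/136 = -0.6617…; negative, so add 6 → 5.3382…
  H = 60 × 5.3382… = 320.294…° → H = 320.3°
= HSL(320.3°, 77.3%, 65.5%)


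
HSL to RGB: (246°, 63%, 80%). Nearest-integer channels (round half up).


H=246°, S=0.63, L=0.80
C = (1-|2L-1|)×S = (1-|0.60|)×0.63 = 0.252
H' = H/60 = 246/60 ≈ 4.1000; X = C×(1-|H' mod 2 - 1|) = 0.0252
m = L - C/2 = 0.80 - 0.126 = 0.674
Sector ⌊H'⌋ = 4 → (R',G',B') = (0.0252, 0.0, 0.252)
RGB = ((R'+m)×255, (G'+m)×255, (B'+m)×255) = (178.296, 171.87, 236.13)
Round half up → RGB(178, 172, 236)


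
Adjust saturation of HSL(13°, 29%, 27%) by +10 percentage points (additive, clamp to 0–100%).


Original S = 29%
Adjustment = +10 percentage points
New S = 29 + (10) = 39
Clamp to [0, 100] → 39
= HSL(13°, 39%, 27%)


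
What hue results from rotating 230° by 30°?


New hue = (H + rotation) mod 360
New hue = (230 + 30) mod 360
= 260 mod 360
= 260°


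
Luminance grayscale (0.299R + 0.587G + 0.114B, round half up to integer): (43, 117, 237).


Gray = 0.299×R + 0.587×G + 0.114×B
Gray = 0.299×43 + 0.587×117 + 0.114×237
Gray = 12.857 + 68.679 + 27.018
Gray = 108.554 → round half up → 109
Gray = 109


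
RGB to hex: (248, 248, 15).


R = 248 → F8 (hex)
G = 248 → F8 (hex)
B = 15 → 0F (hex)
Hex = #F8F80F


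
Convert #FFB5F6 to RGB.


FF → 255 (R)
B5 → 181 (G)
F6 → 246 (B)
= RGB(255, 181, 246)


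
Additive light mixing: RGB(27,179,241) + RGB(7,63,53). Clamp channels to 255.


Additive: each channel = min(255, C₁+C₂)
R: 27+7 = 34 → 34
G: 179+63 = 242 → 242
B: 241+53 = 294 → 255
= RGB(34, 242, 255)


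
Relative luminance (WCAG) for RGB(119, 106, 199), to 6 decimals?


Linearize each channel (sRGB transfer function): c = v/255; c_lin = c/12.92 if c ≤ 0.04045, else ((c+0.055)/1.055)^2.4
  R: 119/255 ≈ 0.466667 > 0.04045 → ((0.466667+0.055)/1.055)^2.4 ≈ 0.184475
  G: 106/255 ≈ 0.415686 > 0.04045 → ((0.415686+0.055)/1.055)^2.4 ≈ 0.144128
  B: 199/255 ≈ 0.780392 > 0.04045 → ((0.780392+0.055)/1.055)^2.4 ≈ 0.571125
R_lin = 0.184475, G_lin = 0.144128, B_lin = 0.571125
L = 0.2126×R + 0.7152×G + 0.0722×B
L = 0.2126×0.184475 + 0.7152×0.144128 + 0.0722×0.571125
L ≈ 0.183535


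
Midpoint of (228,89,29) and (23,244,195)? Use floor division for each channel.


Midpoint: each channel = ⌊(C₁+C₂)/2⌋
R: ⌊(228+23)/2⌋ = 125
G: ⌊(89+244)/2⌋ = 166
B: ⌊(29+195)/2⌋ = 112
= RGB(125, 166, 112)


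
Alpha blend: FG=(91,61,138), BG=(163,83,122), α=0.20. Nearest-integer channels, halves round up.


C = α×F + (1-α)×B, with 1-α = 0.80
R: 0.20×91 + 0.80×163 = 18.20 + 130.40 = 148.60 → 149
G: 0.20×61 + 0.80×83 = 12.20 + 66.40 = 78.60 → 79
B: 0.20×138 + 0.80×122 = 27.60 + 97.60 = 125.20 → 125
= RGB(149, 79, 125)


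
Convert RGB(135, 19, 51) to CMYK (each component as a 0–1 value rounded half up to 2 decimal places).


R'=135/255≈0.5294, G'=19/255≈0.0745, B'=51/255≈0.2000
K = 1 - max(R',G',B') = 1 - 135/255 = 120/255 = 0.47058… → 0.47
(1-R'-K)/(1-K) simplifies to (max-R)/max with max = 135:
C = (135-135)/135 = 0/135 = 0 → 0.00
M = (135-19)/135 = 116/135 = 0.85925… → 0.86
Y = (135-51)/135 = 84/135 = 0.62222… → 0.62
= CMYK(0.00, 0.86, 0.62, 0.47)


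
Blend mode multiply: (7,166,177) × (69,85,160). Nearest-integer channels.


Multiply: C = A×B/255, rounded to nearest integer
R: 7×69/255 = 483/255 ≈ 1.894 → 2
G: 166×85/255 = 14110/255 ≈ 55.333 → 55
B: 177×160/255 = 28320/255 ≈ 111.059 → 111
= RGB(2, 55, 111)


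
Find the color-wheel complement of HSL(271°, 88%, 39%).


Complement = opposite side of color wheel = hue + 180°
H' = (271 + 180) mod 360 = 91°
S and L unchanged.
= HSL(91°, 88%, 39%)


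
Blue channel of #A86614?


Color: #A86614
R = A8 = 168
G = 66 = 102
B = 14 = 20
Blue = 20


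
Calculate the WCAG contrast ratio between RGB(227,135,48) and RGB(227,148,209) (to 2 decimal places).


Linearize each sRGB channel c=v/255: c/12.92 if c ≤ 0.04045 else ((c+0.055)/1.055)^2.4
L = 0.2126×R_lin + 0.7152×G_lin + 0.0722×B_lin
Color 1 (227,135,48):
  R=227: 227/255≈0.8902 > 0.04045 → ((0.8902+0.055)/1.055)^2.4 ≈ 0.76815
  G=135: 135/255≈0.5294 > 0.04045 → ((0.5294+0.055)/1.055)^2.4 ≈ 0.24228
  B=48: 48/255≈0.1882 > 0.04045 → ((0.1882+0.055)/1.055)^2.4 ≈ 0.02956
  L1 = 0.2126×0.76815 + 0.7152×0.24228 + 0.0722×0.02956 ≈ 0.33872
Color 2 (227,148,209):
  R=227: 227/255≈0.8902 > 0.04045 → ((0.8902+0.055)/1.055)^2.4 ≈ 0.76815
  G=148: 148/255≈0.5804 > 0.04045 → ((0.5804+0.055)/1.055)^2.4 ≈ 0.29614
  B=209: 209/255≈0.8196 > 0.04045 → ((0.8196+0.055)/1.055)^2.4 ≈ 0.63760
  L2 = 0.2126×0.76815 + 0.7152×0.29614 + 0.0722×0.63760 ≈ 0.42114
Lighter = 0.42114, Darker = 0.33872
Ratio = (L_lighter + 0.05) / (L_darker + 0.05)
Ratio = (0.42114 + 0.05) / (0.33872 + 0.05) = 0.47114 / 0.38872 ≈ 1.2120
Ratio ≈ 1.21:1


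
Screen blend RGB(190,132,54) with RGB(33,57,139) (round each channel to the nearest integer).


Screen: C = 255 - (255-A)×(255-B)/255, rounded to nearest integer
R: 255 - (255-190)×(255-33)/255 = 255 - 14430/255 ≈ 255 - 56.588 = 198.412 → 198
G: 255 - (255-132)×(255-57)/255 = 255 - 24354/255 ≈ 255 - 95.506 = 159.494 → 159
B: 255 - (255-54)×(255-139)/255 = 255 - 23316/255 ≈ 255 - 91.435 = 163.565 → 164
= RGB(198, 159, 164)


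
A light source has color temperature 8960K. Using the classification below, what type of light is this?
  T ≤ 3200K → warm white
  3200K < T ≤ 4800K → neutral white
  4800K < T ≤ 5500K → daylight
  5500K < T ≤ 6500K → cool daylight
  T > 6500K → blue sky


Temperature: 8960K
8960K > 6500K → blue sky
Classification: blue sky


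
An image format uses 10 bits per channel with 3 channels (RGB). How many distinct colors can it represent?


Total bits = 10 bits/channel × 3 channels = 30 bits
Distinct colors = 2^30
= 1,073,741,824 colors


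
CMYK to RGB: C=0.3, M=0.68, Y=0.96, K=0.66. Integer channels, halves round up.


R = 255 × (1-C) × (1-K) = 255 × 0.70 × 0.34 = 60.69 → 61
G = 255 × (1-M) × (1-K) = 255 × 0.32 × 0.34 = 27.744 → 28
B = 255 × (1-Y) × (1-K) = 255 × 0.04 × 0.34 = 3.468 → 3
= RGB(61, 28, 3)


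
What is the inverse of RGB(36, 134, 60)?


Invert: (255-R, 255-G, 255-B)
R: 255-36 = 219
G: 255-134 = 121
B: 255-60 = 195
= RGB(219, 121, 195)


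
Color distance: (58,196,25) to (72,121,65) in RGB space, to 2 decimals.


d = √[(R₁-R₂)² + (G₁-G₂)² + (B₁-B₂)²]
d = √[(58-72)² + (196-121)² + (25-65)²]
d = √[196 + 5625 + 1600]
d = √7421
d ≈ 86.15


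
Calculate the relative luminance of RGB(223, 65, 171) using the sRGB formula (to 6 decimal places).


Linearize each channel (sRGB transfer function): c = v/255; c_lin = c/12.92 if c ≤ 0.04045, else ((c+0.055)/1.055)^2.4
  R: 223/255 ≈ 0.874510 > 0.04045 → ((0.874510+0.055)/1.055)^2.4 ≈ 0.737910
  G: 65/255 ≈ 0.254902 > 0.04045 → ((0.254902+0.055)/1.055)^2.4 ≈ 0.052861
  B: 171/255 ≈ 0.670588 > 0.04045 → ((0.670588+0.055)/1.055)^2.4 ≈ 0.407240
R_lin = 0.737910, G_lin = 0.052861, B_lin = 0.407240
L = 0.2126×R + 0.7152×G + 0.0722×B
L = 0.2126×0.737910 + 0.7152×0.052861 + 0.0722×0.407240
L ≈ 0.224088


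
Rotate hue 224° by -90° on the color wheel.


New hue = (H + rotation) mod 360
New hue = (224 -90) mod 360
= 134 mod 360
= 134°


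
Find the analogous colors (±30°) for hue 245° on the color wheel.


Base hue: 245°
Left analog: (245 - 30) mod 360 = 215°
Right analog: (245 + 30) mod 360 = 275°
Analogous hues = 215° and 275°


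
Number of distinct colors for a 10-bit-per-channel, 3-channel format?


Total bits = 10 bits/channel × 3 channels = 30 bits
Distinct colors = 2^30
= 1,073,741,824 colors


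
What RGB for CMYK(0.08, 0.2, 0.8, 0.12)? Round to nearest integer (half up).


R = 255 × (1-C) × (1-K) = 255 × 0.92 × 0.88 = 206.448 → 206
G = 255 × (1-M) × (1-K) = 255 × 0.80 × 0.88 = 179.52 → 180
B = 255 × (1-Y) × (1-K) = 255 × 0.20 × 0.88 = 44.88 → 45
= RGB(206, 180, 45)


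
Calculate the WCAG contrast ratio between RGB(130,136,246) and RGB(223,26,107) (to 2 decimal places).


Linearize each sRGB channel c=v/255: c/12.92 if c ≤ 0.04045 else ((c+0.055)/1.055)^2.4
L = 0.2126×R_lin + 0.7152×G_lin + 0.0722×B_lin
Color 1 (130,136,246):
  R=130: 130/255≈0.5098 > 0.04045 → ((0.5098+0.055)/1.055)^2.4 ≈ 0.22323
  G=136: 136/255≈0.5333 > 0.04045 → ((0.5333+0.055)/1.055)^2.4 ≈ 0.24620
  B=246: 246/255≈0.9647 > 0.04045 → ((0.9647+0.055)/1.055)^2.4 ≈ 0.92158
  L1 = 0.2126×0.22323 + 0.7152×0.24620 + 0.0722×0.92158 ≈ 0.29008
Color 2 (223,26,107):
  R=223: 223/255≈0.8745 > 0.04045 → ((0.8745+0.055)/1.055)^2.4 ≈ 0.73791
  G=26: 26/255≈0.1020 > 0.04045 → ((0.1020+0.055)/1.055)^2.4 ≈ 0.01033
  B=107: 107/255≈0.4196 > 0.04045 → ((0.4196+0.055)/1.055)^2.4 ≈ 0.14703
  L2 = 0.2126×0.73791 + 0.7152×0.01033 + 0.0722×0.14703 ≈ 0.17488
Lighter = 0.29008, Darker = 0.17488
Ratio = (L_lighter + 0.05) / (L_darker + 0.05)
Ratio = (0.29008 + 0.05) / (0.17488 + 0.05) = 0.34008 / 0.22488 ≈ 1.5123
Ratio ≈ 1.51:1


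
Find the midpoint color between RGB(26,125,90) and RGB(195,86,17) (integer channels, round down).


Midpoint: each channel = ⌊(C₁+C₂)/2⌋
R: ⌊(26+195)/2⌋ = 110
G: ⌊(125+86)/2⌋ = 105
B: ⌊(90+17)/2⌋ = 53
= RGB(110, 105, 53)


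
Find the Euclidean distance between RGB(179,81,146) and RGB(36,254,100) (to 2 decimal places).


d = √[(R₁-R₂)² + (G₁-G₂)² + (B₁-B₂)²]
d = √[(179-36)² + (81-254)² + (146-100)²]
d = √[20449 + 29929 + 2116]
d = √52494
d ≈ 229.12


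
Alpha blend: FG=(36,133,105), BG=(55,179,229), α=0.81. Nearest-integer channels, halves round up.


C = α×F + (1-α)×B, with 1-α = 0.19
R: 0.81×36 + 0.19×55 = 29.16 + 10.45 = 39.61 → 40
G: 0.81×133 + 0.19×179 = 107.73 + 34.01 = 141.74 → 142
B: 0.81×105 + 0.19×229 = 85.05 + 43.51 = 128.56 → 129
= RGB(40, 142, 129)


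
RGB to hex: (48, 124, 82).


R = 48 → 30 (hex)
G = 124 → 7C (hex)
B = 82 → 52 (hex)
Hex = #307C52


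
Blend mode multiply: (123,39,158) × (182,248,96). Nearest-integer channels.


Multiply: C = A×B/255, rounded to nearest integer
R: 123×182/255 = 22386/255 ≈ 87.788 → 88
G: 39×248/255 = 9672/255 ≈ 37.929 → 38
B: 158×96/255 = 15168/255 ≈ 59.482 → 59
= RGB(88, 38, 59)


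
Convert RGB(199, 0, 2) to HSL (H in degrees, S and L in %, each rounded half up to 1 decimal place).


Normalize: R'=199/255≈0.7804, G'=0/255≈0.0000, B'=2/255≈0.0078
Max=199/255, Min=0/255, Δ=Max-Min=199/255
L = (Max+Min)/2 = (199+0)/510 = 199/510 = 0.39019… → L = 39.0%
L ≤ 0.5 → S = Δ/(Max+Min) = 199/(199+0) = 199/199 = 1 → S = 100.0%
(the 1/255 factors cancel in S and H, so raw channel differences can be used)
Max is R' → H = 60 × (((G-B)/Δ) mod 6) = 60 × (((0-2)/199) mod 6)
  (-2)/199 = -0.0100…; negative, so add 6 → 5.9899…
  H = 60 × 5.9899… = 359.396…° → H = 359.4°
= HSL(359.4°, 100.0%, 39.0%)


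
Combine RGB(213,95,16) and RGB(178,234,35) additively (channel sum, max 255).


Additive: each channel = min(255, C₁+C₂)
R: 213+178 = 391 → 255
G: 95+234 = 329 → 255
B: 16+35 = 51 → 51
= RGB(255, 255, 51)


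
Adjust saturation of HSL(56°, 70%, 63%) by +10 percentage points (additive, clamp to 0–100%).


Original S = 70%
Adjustment = +10 percentage points
New S = 70 + (10) = 80
Clamp to [0, 100] → 80
= HSL(56°, 80%, 63%)


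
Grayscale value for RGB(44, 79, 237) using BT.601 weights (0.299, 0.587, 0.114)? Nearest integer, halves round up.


Gray = 0.299×R + 0.587×G + 0.114×B
Gray = 0.299×44 + 0.587×79 + 0.114×237
Gray = 13.156 + 46.373 + 27.018
Gray = 86.547 → round half up → 87
Gray = 87


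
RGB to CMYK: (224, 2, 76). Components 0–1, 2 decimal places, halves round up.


R'=224/255≈0.8784, G'=2/255≈0.0078, B'=76/255≈0.2980
K = 1 - max(R',G',B') = 1 - 224/255 = 31/255 = 0.12156… → 0.12
(1-R'-K)/(1-K) simplifies to (max-R)/max with max = 224:
C = (224-224)/224 = 0/224 = 0 → 0.00
M = (224-2)/224 = 222/224 = 0.99107… → 0.99
Y = (224-76)/224 = 148/224 = 0.66071… → 0.66
= CMYK(0.00, 0.99, 0.66, 0.12)


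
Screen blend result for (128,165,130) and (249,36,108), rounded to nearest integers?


Screen: C = 255 - (255-A)×(255-B)/255, rounded to nearest integer
R: 255 - (255-128)×(255-249)/255 = 255 - 762/255 ≈ 255 - 2.988 = 252.012 → 252
G: 255 - (255-165)×(255-36)/255 = 255 - 19710/255 ≈ 255 - 77.294 = 177.706 → 178
B: 255 - (255-130)×(255-108)/255 = 255 - 18375/255 ≈ 255 - 72.059 = 182.941 → 183
= RGB(252, 178, 183)


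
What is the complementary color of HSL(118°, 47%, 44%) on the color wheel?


Complement = opposite side of color wheel = hue + 180°
H' = (118 + 180) mod 360 = 298°
S and L unchanged.
= HSL(298°, 47%, 44%)


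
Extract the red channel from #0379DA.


Color: #0379DA
R = 03 = 3
G = 79 = 121
B = DA = 218
Red = 3


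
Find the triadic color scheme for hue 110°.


Triadic: equally spaced at 120° intervals
H1 = 110°
H2 = (110 + 120) mod 360 = 230°
H3 = (110 + 240) mod 360 = 350°
Triadic = 110°, 230°, 350°


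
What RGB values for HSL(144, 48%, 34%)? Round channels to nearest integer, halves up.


H=144°, S=0.48, L=0.34
C = (1-|2L-1|)×S = (1-|-0.32|)×0.48 = 0.3264
H' = H/60 = 144/60 ≈ 2.4000; X = C×(1-|H' mod 2 - 1|) = 0.13056
m = L - C/2 = 0.34 - 0.1632 = 0.1768
Sector ⌊H'⌋ = 2 → (R',G',B') = (0.0, 0.3264, 0.13056)
RGB = ((R'+m)×255, (G'+m)×255, (B'+m)×255) = (45.084, 128.316, 78.3768)
Round half up → RGB(45, 128, 78)


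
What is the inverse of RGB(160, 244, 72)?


Invert: (255-R, 255-G, 255-B)
R: 255-160 = 95
G: 255-244 = 11
B: 255-72 = 183
= RGB(95, 11, 183)


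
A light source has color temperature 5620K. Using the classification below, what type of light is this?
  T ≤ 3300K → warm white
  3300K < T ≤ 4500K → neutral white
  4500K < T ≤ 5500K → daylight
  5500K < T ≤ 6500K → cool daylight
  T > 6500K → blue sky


Temperature: 5620K
5500K < 5620K ≤ 6500K → cool daylight
Classification: cool daylight


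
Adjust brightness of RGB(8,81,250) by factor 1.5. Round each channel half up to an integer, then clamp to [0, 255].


Multiply each channel by 1.5, round half up, clamp to [0, 255]
R: 8×1.5 = 12
G: 81×1.5 = 121.5 → round → 122
B: 250×1.5 = 375 → clamp → 255
= RGB(12, 122, 255)


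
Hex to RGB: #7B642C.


7B → 123 (R)
64 → 100 (G)
2C → 44 (B)
= RGB(123, 100, 44)


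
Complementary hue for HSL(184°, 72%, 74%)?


Complement = opposite side of color wheel = hue + 180°
H' = (184 + 180) mod 360 = 4°
S and L unchanged.
= HSL(4°, 72%, 74%)


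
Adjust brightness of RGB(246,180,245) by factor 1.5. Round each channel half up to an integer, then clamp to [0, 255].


Multiply each channel by 1.5, round half up, clamp to [0, 255]
R: 246×1.5 = 369 → clamp → 255
G: 180×1.5 = 270 → clamp → 255
B: 245×1.5 = 367.5 → round → 368 → clamp → 255
= RGB(255, 255, 255)


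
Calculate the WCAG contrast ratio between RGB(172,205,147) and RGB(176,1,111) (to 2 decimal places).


Linearize each sRGB channel c=v/255: c/12.92 if c ≤ 0.04045 else ((c+0.055)/1.055)^2.4
L = 0.2126×R_lin + 0.7152×G_lin + 0.0722×B_lin
Color 1 (172,205,147):
  R=172: 172/255≈0.6745 > 0.04045 → ((0.6745+0.055)/1.055)^2.4 ≈ 0.41254
  G=205: 205/255≈0.8039 > 0.04045 → ((0.8039+0.055)/1.055)^2.4 ≈ 0.61050
  B=147: 147/255≈0.5765 > 0.04045 → ((0.5765+0.055)/1.055)^2.4 ≈ 0.29177
  L1 = 0.2126×0.41254 + 0.7152×0.61050 + 0.0722×0.29177 ≈ 0.54540
Color 2 (176,1,111):
  R=176: 176/255≈0.6902 > 0.04045 → ((0.6902+0.055)/1.055)^2.4 ≈ 0.43415
  G=1: 1/255≈0.0039 ≤ 0.04045 → 0.0039/12.92 ≈ 0.00030
  B=111: 111/255≈0.4353 > 0.04045 → ((0.4353+0.055)/1.055)^2.4 ≈ 0.15896
  L2 = 0.2126×0.43415 + 0.7152×0.00030 + 0.0722×0.15896 ≈ 0.10400
Lighter = 0.54540, Darker = 0.10400
Ratio = (L_lighter + 0.05) / (L_darker + 0.05)
Ratio = (0.54540 + 0.05) / (0.10400 + 0.05) = 0.59540 / 0.15400 ≈ 3.8663
Ratio ≈ 3.87:1


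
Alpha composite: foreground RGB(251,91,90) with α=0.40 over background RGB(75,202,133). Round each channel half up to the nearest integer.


C = α×F + (1-α)×B, with 1-α = 0.60
R: 0.40×251 + 0.60×75 = 100.40 + 45.00 = 145.40 → 145
G: 0.40×91 + 0.60×202 = 36.40 + 121.20 = 157.60 → 158
B: 0.40×90 + 0.60×133 = 36.00 + 79.80 = 115.80 → 116
= RGB(145, 158, 116)


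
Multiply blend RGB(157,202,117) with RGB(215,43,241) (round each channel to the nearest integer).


Multiply: C = A×B/255, rounded to nearest integer
R: 157×215/255 = 33755/255 ≈ 132.373 → 132
G: 202×43/255 = 8686/255 ≈ 34.063 → 34
B: 117×241/255 = 28197/255 ≈ 110.576 → 111
= RGB(132, 34, 111)


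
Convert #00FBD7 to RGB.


00 → 0 (R)
FB → 251 (G)
D7 → 215 (B)
= RGB(0, 251, 215)


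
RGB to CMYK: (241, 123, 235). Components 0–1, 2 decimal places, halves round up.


R'=241/255≈0.9451, G'=123/255≈0.4824, B'=235/255≈0.9216
K = 1 - max(R',G',B') = 1 - 241/255 = 14/255 = 0.05490… → 0.05
(1-R'-K)/(1-K) simplifies to (max-R)/max with max = 241:
C = (241-241)/241 = 0/241 = 0 → 0.00
M = (241-123)/241 = 118/241 = 0.48962… → 0.49
Y = (241-235)/241 = 6/241 = 0.02489… → 0.02
= CMYK(0.00, 0.49, 0.02, 0.05)


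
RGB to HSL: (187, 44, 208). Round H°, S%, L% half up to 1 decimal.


Normalize: R'=187/255≈0.7333, G'=44/255≈0.1725, B'=208/255≈0.8157
Max=208/255, Min=44/255, Δ=Max-Min=164/255
L = (Max+Min)/2 = (208+44)/510 = 252/510 = 0.49411… → L = 49.4%
L ≤ 0.5 → S = Δ/(Max+Min) = 164/(208+44) = 164/252 = 0.65079… → S = 65.1%
(the 1/255 factors cancel in S and H, so raw channel differences can be used)
Max is B' → H = 60 × ((R-G)/Δ + 4) = 60 × ((187-44)/164 + 4)
  143/164 + 4 = 0.8719… + 4 = 4.8719…
  H = 60 × 4.8719… = 292.317…° → H = 292.3°
= HSL(292.3°, 65.1%, 49.4%)


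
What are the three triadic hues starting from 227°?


Triadic: equally spaced at 120° intervals
H1 = 227°
H2 = (227 + 120) mod 360 = 347°
H3 = (227 + 240) mod 360 = 107°
Triadic = 227°, 347°, 107°


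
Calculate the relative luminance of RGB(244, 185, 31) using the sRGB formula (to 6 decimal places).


Linearize each channel (sRGB transfer function): c = v/255; c_lin = c/12.92 if c ≤ 0.04045, else ((c+0.055)/1.055)^2.4
  R: 244/255 ≈ 0.956863 > 0.04045 → ((0.956863+0.055)/1.055)^2.4 ≈ 0.904661
  G: 185/255 ≈ 0.725490 > 0.04045 → ((0.725490+0.055)/1.055)^2.4 ≈ 0.485150
  B: 31/255 ≈ 0.121569 > 0.04045 → ((0.121569+0.055)/1.055)^2.4 ≈ 0.013702
R_lin = 0.904661, G_lin = 0.485150, B_lin = 0.013702
L = 0.2126×R + 0.7152×G + 0.0722×B
L = 0.2126×0.904661 + 0.7152×0.485150 + 0.0722×0.013702
L ≈ 0.540299


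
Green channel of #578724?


Color: #578724
R = 57 = 87
G = 87 = 135
B = 24 = 36
Green = 135


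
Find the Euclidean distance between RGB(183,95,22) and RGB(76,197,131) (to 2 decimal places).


d = √[(R₁-R₂)² + (G₁-G₂)² + (B₁-B₂)²]
d = √[(183-76)² + (95-197)² + (22-131)²]
d = √[11449 + 10404 + 11881]
d = √33734
d ≈ 183.67


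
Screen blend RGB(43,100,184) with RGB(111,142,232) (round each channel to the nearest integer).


Screen: C = 255 - (255-A)×(255-B)/255, rounded to nearest integer
R: 255 - (255-43)×(255-111)/255 = 255 - 30528/255 ≈ 255 - 119.718 = 135.282 → 135
G: 255 - (255-100)×(255-142)/255 = 255 - 17515/255 ≈ 255 - 68.686 = 186.314 → 186
B: 255 - (255-184)×(255-232)/255 = 255 - 1633/255 ≈ 255 - 6.404 = 248.596 → 249
= RGB(135, 186, 249)


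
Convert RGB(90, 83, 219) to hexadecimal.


R = 90 → 5A (hex)
G = 83 → 53 (hex)
B = 219 → DB (hex)
Hex = #5A53DB


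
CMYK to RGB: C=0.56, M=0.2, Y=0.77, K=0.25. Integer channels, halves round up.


R = 255 × (1-C) × (1-K) = 255 × 0.44 × 0.75 = 84.15 → 84
G = 255 × (1-M) × (1-K) = 255 × 0.80 × 0.75 = 153
B = 255 × (1-Y) × (1-K) = 255 × 0.23 × 0.75 = 43.9875 → 44
= RGB(84, 153, 44)


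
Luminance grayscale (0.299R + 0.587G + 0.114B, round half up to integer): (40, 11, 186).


Gray = 0.299×R + 0.587×G + 0.114×B
Gray = 0.299×40 + 0.587×11 + 0.114×186
Gray = 11.960 + 6.457 + 21.204
Gray = 39.621 → round half up → 40
Gray = 40


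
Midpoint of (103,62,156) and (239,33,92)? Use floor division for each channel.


Midpoint: each channel = ⌊(C₁+C₂)/2⌋
R: ⌊(103+239)/2⌋ = 171
G: ⌊(62+33)/2⌋ = 47
B: ⌊(156+92)/2⌋ = 124
= RGB(171, 47, 124)


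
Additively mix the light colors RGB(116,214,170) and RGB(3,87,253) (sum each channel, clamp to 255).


Additive: each channel = min(255, C₁+C₂)
R: 116+3 = 119 → 119
G: 214+87 = 301 → 255
B: 170+253 = 423 → 255
= RGB(119, 255, 255)


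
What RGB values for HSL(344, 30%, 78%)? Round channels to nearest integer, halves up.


H=344°, S=0.30, L=0.78
C = (1-|2L-1|)×S = (1-|0.56|)×0.30 = 0.132
H' = H/60 = 344/60 ≈ 5.7333; X = C×(1-|H' mod 2 - 1|) = 0.0352
m = L - C/2 = 0.78 - 0.066 = 0.714
Sector ⌊H'⌋ = 5 → (R',G',B') = (0.132, 0.0, 0.0352)
RGB = ((R'+m)×255, (G'+m)×255, (B'+m)×255) = (215.73, 182.07, 191.046)
Round half up → RGB(216, 182, 191)


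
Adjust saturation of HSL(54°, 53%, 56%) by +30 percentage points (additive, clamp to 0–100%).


Original S = 53%
Adjustment = +30 percentage points
New S = 53 + (30) = 83
Clamp to [0, 100] → 83
= HSL(54°, 83%, 56%)


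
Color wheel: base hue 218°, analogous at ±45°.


Base hue: 218°
Left analog: (218 - 45) mod 360 = 173°
Right analog: (218 + 45) mod 360 = 263°
Analogous hues = 173° and 263°


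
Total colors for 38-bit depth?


Colors = 2^bits = 2^38
= 274,877,906,944 colors


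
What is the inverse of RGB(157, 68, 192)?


Invert: (255-R, 255-G, 255-B)
R: 255-157 = 98
G: 255-68 = 187
B: 255-192 = 63
= RGB(98, 187, 63)


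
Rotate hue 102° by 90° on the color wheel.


New hue = (H + rotation) mod 360
New hue = (102 + 90) mod 360
= 192 mod 360
= 192°


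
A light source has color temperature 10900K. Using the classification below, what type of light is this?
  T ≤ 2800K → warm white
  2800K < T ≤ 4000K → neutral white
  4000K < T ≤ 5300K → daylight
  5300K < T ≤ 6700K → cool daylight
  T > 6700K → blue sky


Temperature: 10900K
10900K > 6700K → blue sky
Classification: blue sky


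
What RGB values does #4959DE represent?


49 → 73 (R)
59 → 89 (G)
DE → 222 (B)
= RGB(73, 89, 222)


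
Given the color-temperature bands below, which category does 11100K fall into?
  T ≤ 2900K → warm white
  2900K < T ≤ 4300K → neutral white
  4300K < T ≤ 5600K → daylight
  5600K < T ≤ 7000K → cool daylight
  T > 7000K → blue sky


Temperature: 11100K
11100K > 7000K → blue sky
Classification: blue sky


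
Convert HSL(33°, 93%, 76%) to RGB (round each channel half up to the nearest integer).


H=33°, S=0.93, L=0.76
C = (1-|2L-1|)×S = (1-|0.52|)×0.93 = 0.4464
H' = H/60 = 33/60 ≈ 0.5500; X = C×(1-|H' mod 2 - 1|) = 0.24552
m = L - C/2 = 0.76 - 0.2232 = 0.5368
Sector ⌊H'⌋ = 0 → (R',G',B') = (0.4464, 0.24552, 0.0)
RGB = ((R'+m)×255, (G'+m)×255, (B'+m)×255) = (250.716, 199.4916, 136.884)
Round half up → RGB(251, 199, 137)


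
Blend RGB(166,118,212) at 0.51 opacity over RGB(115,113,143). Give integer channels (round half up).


C = α×F + (1-α)×B, with 1-α = 0.49
R: 0.51×166 + 0.49×115 = 84.66 + 56.35 = 141.01 → 141
G: 0.51×118 + 0.49×113 = 60.18 + 55.37 = 115.55 → 116
B: 0.51×212 + 0.49×143 = 108.12 + 70.07 = 178.19 → 178
= RGB(141, 116, 178)


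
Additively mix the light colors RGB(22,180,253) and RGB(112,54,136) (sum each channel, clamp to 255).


Additive: each channel = min(255, C₁+C₂)
R: 22+112 = 134 → 134
G: 180+54 = 234 → 234
B: 253+136 = 389 → 255
= RGB(134, 234, 255)


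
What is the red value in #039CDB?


Color: #039CDB
R = 03 = 3
G = 9C = 156
B = DB = 219
Red = 3


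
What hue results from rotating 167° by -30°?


New hue = (H + rotation) mod 360
New hue = (167 -30) mod 360
= 137 mod 360
= 137°


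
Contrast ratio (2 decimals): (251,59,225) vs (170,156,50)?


Linearize each sRGB channel c=v/255: c/12.92 if c ≤ 0.04045 else ((c+0.055)/1.055)^2.4
L = 0.2126×R_lin + 0.7152×G_lin + 0.0722×B_lin
Color 1 (251,59,225):
  R=251: 251/255≈0.9843 > 0.04045 → ((0.9843+0.055)/1.055)^2.4 ≈ 0.96469
  G=59: 59/255≈0.2314 > 0.04045 → ((0.2314+0.055)/1.055)^2.4 ≈ 0.04374
  B=225: 225/255≈0.8824 > 0.04045 → ((0.8824+0.055)/1.055)^2.4 ≈ 0.75294
  L1 = 0.2126×0.96469 + 0.7152×0.04374 + 0.0722×0.75294 ≈ 0.29073
Color 2 (170,156,50):
  R=170: 170/255≈0.6667 > 0.04045 → ((0.6667+0.055)/1.055)^2.4 ≈ 0.40198
  G=156: 156/255≈0.6118 > 0.04045 → ((0.6118+0.055)/1.055)^2.4 ≈ 0.33245
  B=50: 50/255≈0.1961 > 0.04045 → ((0.1961+0.055)/1.055)^2.4 ≈ 0.03190
  L2 = 0.2126×0.40198 + 0.7152×0.33245 + 0.0722×0.03190 ≈ 0.32553
Lighter = 0.32553, Darker = 0.29073
Ratio = (L_lighter + 0.05) / (L_darker + 0.05)
Ratio = (0.32553 + 0.05) / (0.29073 + 0.05) = 0.37553 / 0.34073 ≈ 1.1021
Ratio ≈ 1.10:1


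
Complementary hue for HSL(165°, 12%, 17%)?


Complement = opposite side of color wheel = hue + 180°
H' = (165 + 180) mod 360 = 345°
S and L unchanged.
= HSL(345°, 12%, 17%)


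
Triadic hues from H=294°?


Triadic: equally spaced at 120° intervals
H1 = 294°
H2 = (294 + 120) mod 360 = 54°
H3 = (294 + 240) mod 360 = 174°
Triadic = 294°, 54°, 174°


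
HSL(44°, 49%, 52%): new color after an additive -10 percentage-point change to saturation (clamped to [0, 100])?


Original S = 49%
Adjustment = -10 percentage points
New S = 49 + (-10) = 39
Clamp to [0, 100] → 39
= HSL(44°, 39%, 52%)


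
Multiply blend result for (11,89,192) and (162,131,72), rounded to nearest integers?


Multiply: C = A×B/255, rounded to nearest integer
R: 11×162/255 = 1782/255 ≈ 6.988 → 7
G: 89×131/255 = 11659/255 ≈ 45.722 → 46
B: 192×72/255 = 13824/255 ≈ 54.212 → 54
= RGB(7, 46, 54)


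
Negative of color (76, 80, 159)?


Invert: (255-R, 255-G, 255-B)
R: 255-76 = 179
G: 255-80 = 175
B: 255-159 = 96
= RGB(179, 175, 96)


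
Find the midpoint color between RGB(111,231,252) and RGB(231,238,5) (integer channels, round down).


Midpoint: each channel = ⌊(C₁+C₂)/2⌋
R: ⌊(111+231)/2⌋ = 171
G: ⌊(231+238)/2⌋ = 234
B: ⌊(252+5)/2⌋ = 128
= RGB(171, 234, 128)


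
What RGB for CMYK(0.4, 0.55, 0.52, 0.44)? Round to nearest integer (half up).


R = 255 × (1-C) × (1-K) = 255 × 0.60 × 0.56 = 85.68 → 86
G = 255 × (1-M) × (1-K) = 255 × 0.45 × 0.56 = 64.26 → 64
B = 255 × (1-Y) × (1-K) = 255 × 0.48 × 0.56 = 68.544 → 69
= RGB(86, 64, 69)


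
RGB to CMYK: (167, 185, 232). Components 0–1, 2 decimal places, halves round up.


R'=167/255≈0.6549, G'=185/255≈0.7255, B'=232/255≈0.9098
K = 1 - max(R',G',B') = 1 - 232/255 = 23/255 = 0.09019… → 0.09
(1-R'-K)/(1-K) simplifies to (max-R)/max with max = 232:
C = (232-167)/232 = 65/232 = 0.28017… → 0.28
M = (232-185)/232 = 47/232 = 0.20258… → 0.20
Y = (232-232)/232 = 0/232 = 0 → 0.00
= CMYK(0.28, 0.20, 0.00, 0.09)


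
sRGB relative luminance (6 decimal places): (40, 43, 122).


Linearize each channel (sRGB transfer function): c = v/255; c_lin = c/12.92 if c ≤ 0.04045, else ((c+0.055)/1.055)^2.4
  R: 40/255 ≈ 0.156863 > 0.04045 → ((0.156863+0.055)/1.055)^2.4 ≈ 0.021219
  G: 43/255 ≈ 0.168627 > 0.04045 → ((0.168627+0.055)/1.055)^2.4 ≈ 0.024158
  B: 122/255 ≈ 0.478431 > 0.04045 → ((0.478431+0.055)/1.055)^2.4 ≈ 0.194618
R_lin = 0.021219, G_lin = 0.024158, B_lin = 0.194618
L = 0.2126×R + 0.7152×G + 0.0722×B
L = 0.2126×0.021219 + 0.7152×0.024158 + 0.0722×0.194618
L ≈ 0.035840


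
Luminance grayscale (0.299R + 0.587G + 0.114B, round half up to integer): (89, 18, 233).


Gray = 0.299×R + 0.587×G + 0.114×B
Gray = 0.299×89 + 0.587×18 + 0.114×233
Gray = 26.611 + 10.566 + 26.562
Gray = 63.739 → round half up → 64
Gray = 64


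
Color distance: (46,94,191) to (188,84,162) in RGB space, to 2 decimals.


d = √[(R₁-R₂)² + (G₁-G₂)² + (B₁-B₂)²]
d = √[(46-188)² + (94-84)² + (191-162)²]
d = √[20164 + 100 + 841]
d = √21105
d ≈ 145.28


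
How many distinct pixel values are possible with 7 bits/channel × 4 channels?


Total bits = 7 bits/channel × 4 channels = 28 bits
Distinct pixel values = 2^28
= 268,435,456 pixel values


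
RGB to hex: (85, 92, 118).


R = 85 → 55 (hex)
G = 92 → 5C (hex)
B = 118 → 76 (hex)
Hex = #555C76


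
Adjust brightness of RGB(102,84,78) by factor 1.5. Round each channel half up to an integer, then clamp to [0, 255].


Multiply each channel by 1.5, round half up, clamp to [0, 255]
R: 102×1.5 = 153
G: 84×1.5 = 126
B: 78×1.5 = 117
= RGB(153, 126, 117)


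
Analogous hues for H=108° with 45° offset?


Base hue: 108°
Left analog: (108 - 45) mod 360 = 63°
Right analog: (108 + 45) mod 360 = 153°
Analogous hues = 63° and 153°


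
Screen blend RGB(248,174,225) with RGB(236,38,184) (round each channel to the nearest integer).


Screen: C = 255 - (255-A)×(255-B)/255, rounded to nearest integer
R: 255 - (255-248)×(255-236)/255 = 255 - 133/255 ≈ 255 - 0.522 = 254.478 → 254
G: 255 - (255-174)×(255-38)/255 = 255 - 17577/255 ≈ 255 - 68.929 = 186.071 → 186
B: 255 - (255-225)×(255-184)/255 = 255 - 2130/255 ≈ 255 - 8.353 = 246.647 → 247
= RGB(254, 186, 247)


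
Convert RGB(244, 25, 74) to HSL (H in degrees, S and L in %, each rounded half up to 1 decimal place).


Normalize: R'=244/255≈0.9569, G'=25/255≈0.0980, B'=74/255≈0.2902
Max=244/255, Min=25/255, Δ=Max-Min=219/255
L = (Max+Min)/2 = (244+25)/510 = 269/510 = 0.52745… → L = 52.7%
L > 0.5 → S = Δ/(2-Max-Min) = 219/(510-244-25) = 219/241 = 0.90871… → S = 90.9%
(the 1/255 factors cancel in S and H, so raw channel differences can be used)
Max is R' → H = 60 × (((G-B)/Δ) mod 6) = 60 × (((25-74)/219) mod 6)
  (-49)/219 = -0.2237…; negative, so add 6 → 5.7762…
  H = 60 × 5.7762… = 346.575…° → H = 346.6°
= HSL(346.6°, 90.9%, 52.7%)


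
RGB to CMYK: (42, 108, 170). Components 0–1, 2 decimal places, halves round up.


R'=42/255≈0.1647, G'=108/255≈0.4235, B'=170/255≈0.6667
K = 1 - max(R',G',B') = 1 - 170/255 = 85/255 = 0.33333… → 0.33
(1-R'-K)/(1-K) simplifies to (max-R)/max with max = 170:
C = (170-42)/170 = 128/170 = 0.75294… → 0.75
M = (170-108)/170 = 62/170 = 0.36470… → 0.36
Y = (170-170)/170 = 0/170 = 0 → 0.00
= CMYK(0.75, 0.36, 0.00, 0.33)


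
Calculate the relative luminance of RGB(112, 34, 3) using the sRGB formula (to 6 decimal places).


Linearize each channel (sRGB transfer function): c = v/255; c_lin = c/12.92 if c ≤ 0.04045, else ((c+0.055)/1.055)^2.4
  R: 112/255 ≈ 0.439216 > 0.04045 → ((0.439216+0.055)/1.055)^2.4 ≈ 0.162029
  G: 34/255 ≈ 0.133333 > 0.04045 → ((0.133333+0.055)/1.055)^2.4 ≈ 0.015996
  B: 3/255 ≈ 0.011765 ≤ 0.04045 → 0.011765/12.92 ≈ 0.000911
R_lin = 0.162029, G_lin = 0.015996, B_lin = 0.000911
L = 0.2126×R + 0.7152×G + 0.0722×B
L = 0.2126×0.162029 + 0.7152×0.015996 + 0.0722×0.000911
L ≈ 0.045954


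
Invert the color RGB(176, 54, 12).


Invert: (255-R, 255-G, 255-B)
R: 255-176 = 79
G: 255-54 = 201
B: 255-12 = 243
= RGB(79, 201, 243)


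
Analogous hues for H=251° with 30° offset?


Base hue: 251°
Left analog: (251 - 30) mod 360 = 221°
Right analog: (251 + 30) mod 360 = 281°
Analogous hues = 221° and 281°


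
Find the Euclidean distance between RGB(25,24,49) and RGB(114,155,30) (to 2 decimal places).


d = √[(R₁-R₂)² + (G₁-G₂)² + (B₁-B₂)²]
d = √[(25-114)² + (24-155)² + (49-30)²]
d = √[7921 + 17161 + 361]
d = √25443
d ≈ 159.51


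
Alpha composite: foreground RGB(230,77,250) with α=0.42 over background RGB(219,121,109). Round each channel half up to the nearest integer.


C = α×F + (1-α)×B, with 1-α = 0.58
R: 0.42×230 + 0.58×219 = 96.60 + 127.02 = 223.62 → 224
G: 0.42×77 + 0.58×121 = 32.34 + 70.18 = 102.52 → 103
B: 0.42×250 + 0.58×109 = 105.00 + 63.22 = 168.22 → 168
= RGB(224, 103, 168)


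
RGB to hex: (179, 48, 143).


R = 179 → B3 (hex)
G = 48 → 30 (hex)
B = 143 → 8F (hex)
Hex = #B3308F


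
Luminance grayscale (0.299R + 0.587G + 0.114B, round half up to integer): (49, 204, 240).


Gray = 0.299×R + 0.587×G + 0.114×B
Gray = 0.299×49 + 0.587×204 + 0.114×240
Gray = 14.651 + 119.748 + 27.360
Gray = 161.759 → round half up → 162
Gray = 162


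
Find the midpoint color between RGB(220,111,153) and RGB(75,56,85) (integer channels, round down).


Midpoint: each channel = ⌊(C₁+C₂)/2⌋
R: ⌊(220+75)/2⌋ = 147
G: ⌊(111+56)/2⌋ = 83
B: ⌊(153+85)/2⌋ = 119
= RGB(147, 83, 119)


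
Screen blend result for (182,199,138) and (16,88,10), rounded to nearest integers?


Screen: C = 255 - (255-A)×(255-B)/255, rounded to nearest integer
R: 255 - (255-182)×(255-16)/255 = 255 - 17447/255 ≈ 255 - 68.420 = 186.580 → 187
G: 255 - (255-199)×(255-88)/255 = 255 - 9352/255 ≈ 255 - 36.675 = 218.325 → 218
B: 255 - (255-138)×(255-10)/255 = 255 - 28665/255 ≈ 255 - 112.412 = 142.588 → 143
= RGB(187, 218, 143)


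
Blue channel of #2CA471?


Color: #2CA471
R = 2C = 44
G = A4 = 164
B = 71 = 113
Blue = 113


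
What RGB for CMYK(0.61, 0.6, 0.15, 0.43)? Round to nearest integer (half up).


R = 255 × (1-C) × (1-K) = 255 × 0.39 × 0.57 = 56.6865 → 57
G = 255 × (1-M) × (1-K) = 255 × 0.40 × 0.57 = 58.14 → 58
B = 255 × (1-Y) × (1-K) = 255 × 0.85 × 0.57 = 123.5475 → 124
= RGB(57, 58, 124)


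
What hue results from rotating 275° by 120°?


New hue = (H + rotation) mod 360
New hue = (275 + 120) mod 360
= 395 mod 360
= 35°


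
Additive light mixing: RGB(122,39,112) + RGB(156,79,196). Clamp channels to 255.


Additive: each channel = min(255, C₁+C₂)
R: 122+156 = 278 → 255
G: 39+79 = 118 → 118
B: 112+196 = 308 → 255
= RGB(255, 118, 255)


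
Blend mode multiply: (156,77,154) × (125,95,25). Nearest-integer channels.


Multiply: C = A×B/255, rounded to nearest integer
R: 156×125/255 = 19500/255 ≈ 76.471 → 76
G: 77×95/255 = 7315/255 ≈ 28.686 → 29
B: 154×25/255 = 3850/255 ≈ 15.098 → 15
= RGB(76, 29, 15)


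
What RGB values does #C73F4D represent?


C7 → 199 (R)
3F → 63 (G)
4D → 77 (B)
= RGB(199, 63, 77)


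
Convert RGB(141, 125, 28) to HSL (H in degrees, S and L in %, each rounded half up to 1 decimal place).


Normalize: R'=141/255≈0.5529, G'=125/255≈0.4902, B'=28/255≈0.1098
Max=141/255, Min=28/255, Δ=Max-Min=113/255
L = (Max+Min)/2 = (141+28)/510 = 169/510 = 0.33137… → L = 33.1%
L ≤ 0.5 → S = Δ/(Max+Min) = 113/(141+28) = 113/169 = 0.66863… → S = 66.9%
(the 1/255 factors cancel in S and H, so raw channel differences can be used)
Max is R' → H = 60 × (((G-B)/Δ) mod 6) = 60 × (((125-28)/113) mod 6)
  97/113 = 0.8584…
  H = 60 × 0.8584… = 51.504…° → H = 51.5°
= HSL(51.5°, 66.9%, 33.1%)


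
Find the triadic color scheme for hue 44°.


Triadic: equally spaced at 120° intervals
H1 = 44°
H2 = (44 + 120) mod 360 = 164°
H3 = (44 + 240) mod 360 = 284°
Triadic = 44°, 164°, 284°


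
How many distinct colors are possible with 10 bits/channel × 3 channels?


Total bits = 10 bits/channel × 3 channels = 30 bits
Distinct colors = 2^30
= 1,073,741,824 colors


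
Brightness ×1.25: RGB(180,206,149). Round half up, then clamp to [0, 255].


Multiply each channel by 1.25, round half up, clamp to [0, 255]
R: 180×1.25 = 225
G: 206×1.25 = 257.5 → round → 258 → clamp → 255
B: 149×1.25 = 186.25 → round → 186
= RGB(225, 255, 186)


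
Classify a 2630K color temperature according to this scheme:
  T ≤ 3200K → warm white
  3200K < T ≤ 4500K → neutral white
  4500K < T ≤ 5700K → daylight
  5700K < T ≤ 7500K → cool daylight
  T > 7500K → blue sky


Temperature: 2630K
2630K ≤ 3200K → warm white
Classification: warm white


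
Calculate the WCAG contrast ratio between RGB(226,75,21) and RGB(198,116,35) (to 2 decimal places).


Linearize each sRGB channel c=v/255: c/12.92 if c ≤ 0.04045 else ((c+0.055)/1.055)^2.4
L = 0.2126×R_lin + 0.7152×G_lin + 0.0722×B_lin
Color 1 (226,75,21):
  R=226: 226/255≈0.8863 > 0.04045 → ((0.8863+0.055)/1.055)^2.4 ≈ 0.76052
  G=75: 75/255≈0.2941 > 0.04045 → ((0.2941+0.055)/1.055)^2.4 ≈ 0.07036
  B=21: 21/255≈0.0824 > 0.04045 → ((0.0824+0.055)/1.055)^2.4 ≈ 0.00750
  L1 = 0.2126×0.76052 + 0.7152×0.07036 + 0.0722×0.00750 ≈ 0.21255
Color 2 (198,116,35):
  R=198: 198/255≈0.7765 > 0.04045 → ((0.7765+0.055)/1.055)^2.4 ≈ 0.56471
  G=116: 116/255≈0.4549 > 0.04045 → ((0.4549+0.055)/1.055)^2.4 ≈ 0.17465
  B=35: 35/255≈0.1373 > 0.04045 → ((0.1373+0.055)/1.055)^2.4 ≈ 0.01681
  L2 = 0.2126×0.56471 + 0.7152×0.17465 + 0.0722×0.01681 ≈ 0.24618
Lighter = 0.24618, Darker = 0.21255
Ratio = (L_lighter + 0.05) / (L_darker + 0.05)
Ratio = (0.24618 + 0.05) / (0.21255 + 0.05) = 0.29618 / 0.26255 ≈ 1.1281
Ratio ≈ 1.13:1
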